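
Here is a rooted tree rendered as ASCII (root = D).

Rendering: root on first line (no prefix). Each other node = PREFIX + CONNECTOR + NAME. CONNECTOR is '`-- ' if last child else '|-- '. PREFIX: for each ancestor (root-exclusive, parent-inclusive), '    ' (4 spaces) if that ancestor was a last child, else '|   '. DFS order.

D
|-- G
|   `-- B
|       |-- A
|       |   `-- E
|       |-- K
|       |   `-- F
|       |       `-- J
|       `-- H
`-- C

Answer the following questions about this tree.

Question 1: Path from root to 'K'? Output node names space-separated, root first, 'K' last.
Walk down from root: D -> G -> B -> K

Answer: D G B K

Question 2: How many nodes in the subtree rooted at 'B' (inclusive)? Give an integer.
Answer: 7

Derivation:
Subtree rooted at B contains: A, B, E, F, H, J, K
Count = 7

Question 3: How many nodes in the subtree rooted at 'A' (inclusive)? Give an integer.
Answer: 2

Derivation:
Subtree rooted at A contains: A, E
Count = 2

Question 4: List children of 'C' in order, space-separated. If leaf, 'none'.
Answer: none

Derivation:
Node C's children (from adjacency): (leaf)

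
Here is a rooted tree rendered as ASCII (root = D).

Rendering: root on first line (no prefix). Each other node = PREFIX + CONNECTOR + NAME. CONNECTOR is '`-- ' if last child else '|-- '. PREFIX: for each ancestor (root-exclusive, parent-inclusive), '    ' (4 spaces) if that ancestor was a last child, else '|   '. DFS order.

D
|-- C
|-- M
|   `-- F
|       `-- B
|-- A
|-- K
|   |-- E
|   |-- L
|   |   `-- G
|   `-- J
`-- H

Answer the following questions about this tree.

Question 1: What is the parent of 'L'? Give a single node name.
Answer: K

Derivation:
Scan adjacency: L appears as child of K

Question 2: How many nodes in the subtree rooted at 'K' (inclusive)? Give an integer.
Answer: 5

Derivation:
Subtree rooted at K contains: E, G, J, K, L
Count = 5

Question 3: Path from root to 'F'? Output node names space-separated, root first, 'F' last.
Walk down from root: D -> M -> F

Answer: D M F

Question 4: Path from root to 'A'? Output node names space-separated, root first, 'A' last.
Answer: D A

Derivation:
Walk down from root: D -> A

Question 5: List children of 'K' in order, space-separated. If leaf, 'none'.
Node K's children (from adjacency): E, L, J

Answer: E L J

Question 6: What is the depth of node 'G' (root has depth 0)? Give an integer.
Path from root to G: D -> K -> L -> G
Depth = number of edges = 3

Answer: 3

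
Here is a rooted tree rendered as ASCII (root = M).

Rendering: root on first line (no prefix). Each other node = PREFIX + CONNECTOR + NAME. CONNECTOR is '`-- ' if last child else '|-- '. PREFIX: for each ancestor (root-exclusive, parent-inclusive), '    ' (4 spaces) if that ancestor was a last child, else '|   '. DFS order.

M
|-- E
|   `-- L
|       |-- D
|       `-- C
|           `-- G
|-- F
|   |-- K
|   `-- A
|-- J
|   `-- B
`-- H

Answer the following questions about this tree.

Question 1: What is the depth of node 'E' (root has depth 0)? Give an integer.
Answer: 1

Derivation:
Path from root to E: M -> E
Depth = number of edges = 1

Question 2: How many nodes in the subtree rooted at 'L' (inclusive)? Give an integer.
Answer: 4

Derivation:
Subtree rooted at L contains: C, D, G, L
Count = 4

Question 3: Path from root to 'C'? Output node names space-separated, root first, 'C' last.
Answer: M E L C

Derivation:
Walk down from root: M -> E -> L -> C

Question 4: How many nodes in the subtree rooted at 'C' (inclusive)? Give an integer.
Answer: 2

Derivation:
Subtree rooted at C contains: C, G
Count = 2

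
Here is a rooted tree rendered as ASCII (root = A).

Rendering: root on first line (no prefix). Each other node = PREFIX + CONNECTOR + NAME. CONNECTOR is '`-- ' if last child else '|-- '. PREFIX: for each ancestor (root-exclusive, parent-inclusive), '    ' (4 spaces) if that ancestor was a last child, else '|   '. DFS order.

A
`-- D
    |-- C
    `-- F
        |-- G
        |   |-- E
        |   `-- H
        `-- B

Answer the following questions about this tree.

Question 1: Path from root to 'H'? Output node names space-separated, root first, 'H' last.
Answer: A D F G H

Derivation:
Walk down from root: A -> D -> F -> G -> H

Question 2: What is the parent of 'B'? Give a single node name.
Answer: F

Derivation:
Scan adjacency: B appears as child of F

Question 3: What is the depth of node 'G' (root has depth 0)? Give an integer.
Path from root to G: A -> D -> F -> G
Depth = number of edges = 3

Answer: 3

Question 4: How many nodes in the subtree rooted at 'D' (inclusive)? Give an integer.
Answer: 7

Derivation:
Subtree rooted at D contains: B, C, D, E, F, G, H
Count = 7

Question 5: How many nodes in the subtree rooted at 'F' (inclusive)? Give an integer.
Subtree rooted at F contains: B, E, F, G, H
Count = 5

Answer: 5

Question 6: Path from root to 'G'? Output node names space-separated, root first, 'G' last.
Walk down from root: A -> D -> F -> G

Answer: A D F G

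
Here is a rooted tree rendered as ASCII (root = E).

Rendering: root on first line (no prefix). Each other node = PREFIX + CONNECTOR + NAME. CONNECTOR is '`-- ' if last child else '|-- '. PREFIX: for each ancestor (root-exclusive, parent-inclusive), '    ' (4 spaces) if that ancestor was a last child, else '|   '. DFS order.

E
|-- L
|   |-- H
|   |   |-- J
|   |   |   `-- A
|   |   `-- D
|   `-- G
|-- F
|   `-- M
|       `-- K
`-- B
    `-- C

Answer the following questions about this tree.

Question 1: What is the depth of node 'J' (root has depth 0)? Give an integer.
Answer: 3

Derivation:
Path from root to J: E -> L -> H -> J
Depth = number of edges = 3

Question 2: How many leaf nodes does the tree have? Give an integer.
Answer: 5

Derivation:
Leaves (nodes with no children): A, C, D, G, K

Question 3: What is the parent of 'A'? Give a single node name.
Answer: J

Derivation:
Scan adjacency: A appears as child of J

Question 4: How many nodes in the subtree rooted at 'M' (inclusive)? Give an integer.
Answer: 2

Derivation:
Subtree rooted at M contains: K, M
Count = 2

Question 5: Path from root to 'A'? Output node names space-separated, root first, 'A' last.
Answer: E L H J A

Derivation:
Walk down from root: E -> L -> H -> J -> A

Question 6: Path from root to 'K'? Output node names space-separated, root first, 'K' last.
Walk down from root: E -> F -> M -> K

Answer: E F M K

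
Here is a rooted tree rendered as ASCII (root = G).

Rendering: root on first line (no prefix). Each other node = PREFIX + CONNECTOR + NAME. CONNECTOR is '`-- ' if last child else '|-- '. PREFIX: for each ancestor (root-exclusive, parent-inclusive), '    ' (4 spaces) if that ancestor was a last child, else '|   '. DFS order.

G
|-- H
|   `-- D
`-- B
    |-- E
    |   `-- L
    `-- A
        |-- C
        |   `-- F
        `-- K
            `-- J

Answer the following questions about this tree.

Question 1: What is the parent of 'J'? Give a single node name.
Scan adjacency: J appears as child of K

Answer: K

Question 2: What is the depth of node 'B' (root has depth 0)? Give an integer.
Answer: 1

Derivation:
Path from root to B: G -> B
Depth = number of edges = 1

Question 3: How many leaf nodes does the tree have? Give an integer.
Leaves (nodes with no children): D, F, J, L

Answer: 4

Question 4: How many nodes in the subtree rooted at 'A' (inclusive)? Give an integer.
Subtree rooted at A contains: A, C, F, J, K
Count = 5

Answer: 5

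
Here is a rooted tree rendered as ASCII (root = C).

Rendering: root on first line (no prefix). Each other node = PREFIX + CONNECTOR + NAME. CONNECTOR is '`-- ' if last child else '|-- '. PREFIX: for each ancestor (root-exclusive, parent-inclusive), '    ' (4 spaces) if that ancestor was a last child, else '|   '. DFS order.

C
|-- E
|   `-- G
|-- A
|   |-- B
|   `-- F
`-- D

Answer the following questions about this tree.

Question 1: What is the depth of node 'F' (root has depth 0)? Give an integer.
Path from root to F: C -> A -> F
Depth = number of edges = 2

Answer: 2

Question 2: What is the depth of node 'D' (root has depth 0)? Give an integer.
Path from root to D: C -> D
Depth = number of edges = 1

Answer: 1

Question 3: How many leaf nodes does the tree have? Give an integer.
Leaves (nodes with no children): B, D, F, G

Answer: 4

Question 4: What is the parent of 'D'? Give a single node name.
Scan adjacency: D appears as child of C

Answer: C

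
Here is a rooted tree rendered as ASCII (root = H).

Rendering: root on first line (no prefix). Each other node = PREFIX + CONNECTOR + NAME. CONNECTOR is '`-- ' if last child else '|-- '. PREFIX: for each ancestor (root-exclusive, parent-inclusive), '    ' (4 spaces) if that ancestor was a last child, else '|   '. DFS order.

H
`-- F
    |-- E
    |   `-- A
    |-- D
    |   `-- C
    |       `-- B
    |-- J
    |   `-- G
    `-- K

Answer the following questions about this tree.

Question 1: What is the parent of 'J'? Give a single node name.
Answer: F

Derivation:
Scan adjacency: J appears as child of F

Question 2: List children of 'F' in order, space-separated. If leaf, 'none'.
Node F's children (from adjacency): E, D, J, K

Answer: E D J K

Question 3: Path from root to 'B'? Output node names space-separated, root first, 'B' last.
Walk down from root: H -> F -> D -> C -> B

Answer: H F D C B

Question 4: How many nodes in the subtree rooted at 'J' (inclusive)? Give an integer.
Subtree rooted at J contains: G, J
Count = 2

Answer: 2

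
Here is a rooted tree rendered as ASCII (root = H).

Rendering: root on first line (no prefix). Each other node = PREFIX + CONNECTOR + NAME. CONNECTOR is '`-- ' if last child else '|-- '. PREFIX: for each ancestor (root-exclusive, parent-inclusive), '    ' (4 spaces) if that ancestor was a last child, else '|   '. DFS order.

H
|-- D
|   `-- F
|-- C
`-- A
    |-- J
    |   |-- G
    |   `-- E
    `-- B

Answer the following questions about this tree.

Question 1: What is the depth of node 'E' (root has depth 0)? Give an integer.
Answer: 3

Derivation:
Path from root to E: H -> A -> J -> E
Depth = number of edges = 3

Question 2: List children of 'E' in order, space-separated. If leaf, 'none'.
Node E's children (from adjacency): (leaf)

Answer: none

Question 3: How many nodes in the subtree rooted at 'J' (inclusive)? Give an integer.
Answer: 3

Derivation:
Subtree rooted at J contains: E, G, J
Count = 3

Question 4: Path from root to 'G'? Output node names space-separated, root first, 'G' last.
Answer: H A J G

Derivation:
Walk down from root: H -> A -> J -> G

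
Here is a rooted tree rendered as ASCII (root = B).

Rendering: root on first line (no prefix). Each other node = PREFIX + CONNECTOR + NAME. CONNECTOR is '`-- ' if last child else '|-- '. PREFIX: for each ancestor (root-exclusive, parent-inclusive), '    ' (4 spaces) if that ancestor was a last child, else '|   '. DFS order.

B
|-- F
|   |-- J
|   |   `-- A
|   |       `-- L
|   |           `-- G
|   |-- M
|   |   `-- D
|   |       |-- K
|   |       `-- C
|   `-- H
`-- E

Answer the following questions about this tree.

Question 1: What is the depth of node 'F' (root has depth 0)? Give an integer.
Path from root to F: B -> F
Depth = number of edges = 1

Answer: 1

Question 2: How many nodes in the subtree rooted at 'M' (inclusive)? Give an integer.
Answer: 4

Derivation:
Subtree rooted at M contains: C, D, K, M
Count = 4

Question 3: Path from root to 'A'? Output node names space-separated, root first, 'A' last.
Answer: B F J A

Derivation:
Walk down from root: B -> F -> J -> A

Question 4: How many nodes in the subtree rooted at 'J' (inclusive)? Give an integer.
Subtree rooted at J contains: A, G, J, L
Count = 4

Answer: 4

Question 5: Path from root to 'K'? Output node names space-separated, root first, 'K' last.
Answer: B F M D K

Derivation:
Walk down from root: B -> F -> M -> D -> K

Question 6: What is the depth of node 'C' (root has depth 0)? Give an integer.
Path from root to C: B -> F -> M -> D -> C
Depth = number of edges = 4

Answer: 4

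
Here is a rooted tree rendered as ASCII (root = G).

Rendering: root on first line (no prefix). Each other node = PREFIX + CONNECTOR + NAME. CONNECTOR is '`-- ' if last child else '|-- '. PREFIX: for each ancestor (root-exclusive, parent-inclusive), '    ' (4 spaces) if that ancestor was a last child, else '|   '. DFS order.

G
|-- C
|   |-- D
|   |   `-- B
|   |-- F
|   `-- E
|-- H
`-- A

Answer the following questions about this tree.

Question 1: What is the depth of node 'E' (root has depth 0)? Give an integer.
Path from root to E: G -> C -> E
Depth = number of edges = 2

Answer: 2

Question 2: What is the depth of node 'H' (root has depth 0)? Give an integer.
Answer: 1

Derivation:
Path from root to H: G -> H
Depth = number of edges = 1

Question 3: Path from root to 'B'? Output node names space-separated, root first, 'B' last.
Walk down from root: G -> C -> D -> B

Answer: G C D B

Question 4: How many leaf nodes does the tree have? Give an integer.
Leaves (nodes with no children): A, B, E, F, H

Answer: 5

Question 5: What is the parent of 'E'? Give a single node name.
Answer: C

Derivation:
Scan adjacency: E appears as child of C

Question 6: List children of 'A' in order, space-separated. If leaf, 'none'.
Node A's children (from adjacency): (leaf)

Answer: none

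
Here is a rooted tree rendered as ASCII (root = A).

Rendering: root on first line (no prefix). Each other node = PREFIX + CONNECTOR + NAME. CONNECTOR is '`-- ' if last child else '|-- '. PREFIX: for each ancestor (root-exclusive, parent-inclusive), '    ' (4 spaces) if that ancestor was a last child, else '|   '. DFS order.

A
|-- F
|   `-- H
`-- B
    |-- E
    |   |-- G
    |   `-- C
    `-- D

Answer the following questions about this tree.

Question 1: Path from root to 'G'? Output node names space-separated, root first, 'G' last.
Answer: A B E G

Derivation:
Walk down from root: A -> B -> E -> G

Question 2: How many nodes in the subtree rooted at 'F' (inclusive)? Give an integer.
Answer: 2

Derivation:
Subtree rooted at F contains: F, H
Count = 2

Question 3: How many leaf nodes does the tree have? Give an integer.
Leaves (nodes with no children): C, D, G, H

Answer: 4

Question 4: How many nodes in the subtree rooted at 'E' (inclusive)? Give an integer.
Subtree rooted at E contains: C, E, G
Count = 3

Answer: 3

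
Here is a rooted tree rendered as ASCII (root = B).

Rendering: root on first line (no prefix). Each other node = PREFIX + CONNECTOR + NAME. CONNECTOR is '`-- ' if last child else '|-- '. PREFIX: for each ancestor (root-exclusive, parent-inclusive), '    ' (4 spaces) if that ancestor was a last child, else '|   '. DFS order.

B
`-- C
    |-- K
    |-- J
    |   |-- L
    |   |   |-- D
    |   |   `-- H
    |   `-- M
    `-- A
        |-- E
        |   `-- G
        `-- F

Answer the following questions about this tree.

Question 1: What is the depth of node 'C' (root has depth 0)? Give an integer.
Path from root to C: B -> C
Depth = number of edges = 1

Answer: 1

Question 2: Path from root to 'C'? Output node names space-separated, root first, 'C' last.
Walk down from root: B -> C

Answer: B C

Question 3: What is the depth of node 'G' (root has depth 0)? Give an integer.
Answer: 4

Derivation:
Path from root to G: B -> C -> A -> E -> G
Depth = number of edges = 4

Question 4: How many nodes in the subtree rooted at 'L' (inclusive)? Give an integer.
Subtree rooted at L contains: D, H, L
Count = 3

Answer: 3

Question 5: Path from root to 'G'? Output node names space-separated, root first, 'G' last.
Walk down from root: B -> C -> A -> E -> G

Answer: B C A E G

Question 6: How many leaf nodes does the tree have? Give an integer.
Answer: 6

Derivation:
Leaves (nodes with no children): D, F, G, H, K, M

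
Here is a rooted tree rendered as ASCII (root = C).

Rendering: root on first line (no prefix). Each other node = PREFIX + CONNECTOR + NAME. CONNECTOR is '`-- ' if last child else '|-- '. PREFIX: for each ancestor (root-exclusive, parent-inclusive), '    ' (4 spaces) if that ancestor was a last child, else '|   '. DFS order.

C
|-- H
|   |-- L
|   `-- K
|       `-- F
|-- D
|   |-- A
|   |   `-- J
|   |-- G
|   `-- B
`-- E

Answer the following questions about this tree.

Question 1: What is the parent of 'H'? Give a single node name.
Answer: C

Derivation:
Scan adjacency: H appears as child of C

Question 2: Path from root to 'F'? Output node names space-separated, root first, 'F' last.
Answer: C H K F

Derivation:
Walk down from root: C -> H -> K -> F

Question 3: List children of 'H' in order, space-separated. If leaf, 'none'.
Answer: L K

Derivation:
Node H's children (from adjacency): L, K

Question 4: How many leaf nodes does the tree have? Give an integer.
Leaves (nodes with no children): B, E, F, G, J, L

Answer: 6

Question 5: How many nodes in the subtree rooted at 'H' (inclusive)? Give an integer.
Answer: 4

Derivation:
Subtree rooted at H contains: F, H, K, L
Count = 4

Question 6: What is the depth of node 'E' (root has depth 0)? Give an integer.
Path from root to E: C -> E
Depth = number of edges = 1

Answer: 1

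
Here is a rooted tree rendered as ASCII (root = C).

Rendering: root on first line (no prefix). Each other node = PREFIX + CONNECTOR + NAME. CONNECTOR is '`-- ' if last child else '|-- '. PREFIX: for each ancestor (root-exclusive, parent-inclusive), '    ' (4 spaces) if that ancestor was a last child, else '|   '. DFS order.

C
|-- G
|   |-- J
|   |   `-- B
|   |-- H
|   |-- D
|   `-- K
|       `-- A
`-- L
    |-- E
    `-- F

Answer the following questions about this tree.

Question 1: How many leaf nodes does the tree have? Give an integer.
Leaves (nodes with no children): A, B, D, E, F, H

Answer: 6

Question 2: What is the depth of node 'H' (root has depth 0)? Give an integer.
Path from root to H: C -> G -> H
Depth = number of edges = 2

Answer: 2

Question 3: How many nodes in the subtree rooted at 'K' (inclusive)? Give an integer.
Subtree rooted at K contains: A, K
Count = 2

Answer: 2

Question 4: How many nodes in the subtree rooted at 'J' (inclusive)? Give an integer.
Answer: 2

Derivation:
Subtree rooted at J contains: B, J
Count = 2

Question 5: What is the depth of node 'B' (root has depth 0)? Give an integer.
Path from root to B: C -> G -> J -> B
Depth = number of edges = 3

Answer: 3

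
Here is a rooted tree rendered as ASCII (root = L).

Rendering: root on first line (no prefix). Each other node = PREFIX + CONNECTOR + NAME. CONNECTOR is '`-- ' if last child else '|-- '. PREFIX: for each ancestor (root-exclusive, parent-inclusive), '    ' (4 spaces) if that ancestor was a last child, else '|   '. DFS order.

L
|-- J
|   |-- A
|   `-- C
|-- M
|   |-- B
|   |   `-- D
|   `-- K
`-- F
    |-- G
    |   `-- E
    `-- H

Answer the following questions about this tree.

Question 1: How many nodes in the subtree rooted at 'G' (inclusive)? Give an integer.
Answer: 2

Derivation:
Subtree rooted at G contains: E, G
Count = 2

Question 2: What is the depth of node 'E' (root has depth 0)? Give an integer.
Path from root to E: L -> F -> G -> E
Depth = number of edges = 3

Answer: 3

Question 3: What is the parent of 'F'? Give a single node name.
Answer: L

Derivation:
Scan adjacency: F appears as child of L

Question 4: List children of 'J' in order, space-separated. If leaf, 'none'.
Answer: A C

Derivation:
Node J's children (from adjacency): A, C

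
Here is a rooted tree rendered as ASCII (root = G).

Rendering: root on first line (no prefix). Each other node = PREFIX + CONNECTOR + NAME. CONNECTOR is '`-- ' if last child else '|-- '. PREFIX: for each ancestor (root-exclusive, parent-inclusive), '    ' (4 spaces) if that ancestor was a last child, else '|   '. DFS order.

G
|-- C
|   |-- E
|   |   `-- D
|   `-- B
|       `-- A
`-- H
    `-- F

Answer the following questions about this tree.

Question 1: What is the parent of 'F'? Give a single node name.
Answer: H

Derivation:
Scan adjacency: F appears as child of H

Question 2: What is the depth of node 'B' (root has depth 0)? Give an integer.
Answer: 2

Derivation:
Path from root to B: G -> C -> B
Depth = number of edges = 2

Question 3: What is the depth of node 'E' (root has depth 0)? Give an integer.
Answer: 2

Derivation:
Path from root to E: G -> C -> E
Depth = number of edges = 2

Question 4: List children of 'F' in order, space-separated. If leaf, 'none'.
Answer: none

Derivation:
Node F's children (from adjacency): (leaf)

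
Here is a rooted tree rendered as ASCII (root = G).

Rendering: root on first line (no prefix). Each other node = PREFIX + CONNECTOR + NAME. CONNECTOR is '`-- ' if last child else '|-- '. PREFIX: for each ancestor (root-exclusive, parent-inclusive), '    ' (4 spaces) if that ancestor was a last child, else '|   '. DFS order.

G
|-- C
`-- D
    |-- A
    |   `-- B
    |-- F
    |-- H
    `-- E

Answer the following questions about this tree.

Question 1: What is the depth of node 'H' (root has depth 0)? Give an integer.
Answer: 2

Derivation:
Path from root to H: G -> D -> H
Depth = number of edges = 2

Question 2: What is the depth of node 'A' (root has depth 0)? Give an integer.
Path from root to A: G -> D -> A
Depth = number of edges = 2

Answer: 2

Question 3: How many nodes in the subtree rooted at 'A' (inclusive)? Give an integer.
Subtree rooted at A contains: A, B
Count = 2

Answer: 2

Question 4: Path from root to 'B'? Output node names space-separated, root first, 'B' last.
Walk down from root: G -> D -> A -> B

Answer: G D A B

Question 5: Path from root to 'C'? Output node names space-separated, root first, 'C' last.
Answer: G C

Derivation:
Walk down from root: G -> C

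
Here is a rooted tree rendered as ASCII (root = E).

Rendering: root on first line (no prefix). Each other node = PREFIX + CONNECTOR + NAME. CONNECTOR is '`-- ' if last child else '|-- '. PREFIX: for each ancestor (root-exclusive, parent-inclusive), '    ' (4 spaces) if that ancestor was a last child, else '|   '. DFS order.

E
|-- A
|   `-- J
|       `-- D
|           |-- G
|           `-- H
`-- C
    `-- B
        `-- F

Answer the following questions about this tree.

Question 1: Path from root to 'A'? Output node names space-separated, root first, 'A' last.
Walk down from root: E -> A

Answer: E A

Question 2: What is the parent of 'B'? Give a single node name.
Answer: C

Derivation:
Scan adjacency: B appears as child of C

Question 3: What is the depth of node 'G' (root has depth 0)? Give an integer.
Answer: 4

Derivation:
Path from root to G: E -> A -> J -> D -> G
Depth = number of edges = 4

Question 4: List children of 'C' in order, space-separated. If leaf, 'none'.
Node C's children (from adjacency): B

Answer: B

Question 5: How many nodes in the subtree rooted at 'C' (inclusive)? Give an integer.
Answer: 3

Derivation:
Subtree rooted at C contains: B, C, F
Count = 3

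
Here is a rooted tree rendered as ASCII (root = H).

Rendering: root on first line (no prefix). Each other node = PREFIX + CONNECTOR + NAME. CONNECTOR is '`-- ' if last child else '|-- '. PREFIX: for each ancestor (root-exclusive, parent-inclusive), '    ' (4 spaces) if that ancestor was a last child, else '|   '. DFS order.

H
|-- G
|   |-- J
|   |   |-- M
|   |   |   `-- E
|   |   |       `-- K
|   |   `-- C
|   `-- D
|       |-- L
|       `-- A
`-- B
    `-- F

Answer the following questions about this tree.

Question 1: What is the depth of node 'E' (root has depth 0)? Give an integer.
Answer: 4

Derivation:
Path from root to E: H -> G -> J -> M -> E
Depth = number of edges = 4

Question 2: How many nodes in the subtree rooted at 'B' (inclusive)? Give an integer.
Answer: 2

Derivation:
Subtree rooted at B contains: B, F
Count = 2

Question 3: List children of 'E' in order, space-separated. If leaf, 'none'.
Answer: K

Derivation:
Node E's children (from adjacency): K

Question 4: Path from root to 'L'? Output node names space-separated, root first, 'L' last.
Walk down from root: H -> G -> D -> L

Answer: H G D L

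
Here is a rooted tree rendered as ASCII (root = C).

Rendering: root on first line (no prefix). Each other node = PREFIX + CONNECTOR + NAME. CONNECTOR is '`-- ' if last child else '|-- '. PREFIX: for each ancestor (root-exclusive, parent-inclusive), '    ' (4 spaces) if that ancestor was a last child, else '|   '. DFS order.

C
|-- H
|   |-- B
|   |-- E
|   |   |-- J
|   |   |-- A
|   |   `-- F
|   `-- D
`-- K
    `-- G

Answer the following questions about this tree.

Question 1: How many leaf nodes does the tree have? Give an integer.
Answer: 6

Derivation:
Leaves (nodes with no children): A, B, D, F, G, J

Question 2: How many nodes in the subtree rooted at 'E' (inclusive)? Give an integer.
Subtree rooted at E contains: A, E, F, J
Count = 4

Answer: 4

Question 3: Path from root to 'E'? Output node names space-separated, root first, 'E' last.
Walk down from root: C -> H -> E

Answer: C H E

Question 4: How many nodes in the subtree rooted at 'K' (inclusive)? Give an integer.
Subtree rooted at K contains: G, K
Count = 2

Answer: 2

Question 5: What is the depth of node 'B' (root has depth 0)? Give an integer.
Path from root to B: C -> H -> B
Depth = number of edges = 2

Answer: 2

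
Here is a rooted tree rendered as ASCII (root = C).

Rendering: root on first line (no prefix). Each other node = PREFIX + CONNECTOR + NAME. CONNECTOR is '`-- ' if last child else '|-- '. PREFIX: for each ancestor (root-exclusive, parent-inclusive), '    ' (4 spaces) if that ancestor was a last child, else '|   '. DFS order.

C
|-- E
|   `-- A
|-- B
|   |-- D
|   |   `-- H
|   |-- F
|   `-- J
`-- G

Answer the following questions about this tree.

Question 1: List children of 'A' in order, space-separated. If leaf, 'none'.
Answer: none

Derivation:
Node A's children (from adjacency): (leaf)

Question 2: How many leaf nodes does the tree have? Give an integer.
Answer: 5

Derivation:
Leaves (nodes with no children): A, F, G, H, J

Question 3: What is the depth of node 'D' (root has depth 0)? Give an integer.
Path from root to D: C -> B -> D
Depth = number of edges = 2

Answer: 2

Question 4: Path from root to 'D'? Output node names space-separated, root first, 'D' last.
Answer: C B D

Derivation:
Walk down from root: C -> B -> D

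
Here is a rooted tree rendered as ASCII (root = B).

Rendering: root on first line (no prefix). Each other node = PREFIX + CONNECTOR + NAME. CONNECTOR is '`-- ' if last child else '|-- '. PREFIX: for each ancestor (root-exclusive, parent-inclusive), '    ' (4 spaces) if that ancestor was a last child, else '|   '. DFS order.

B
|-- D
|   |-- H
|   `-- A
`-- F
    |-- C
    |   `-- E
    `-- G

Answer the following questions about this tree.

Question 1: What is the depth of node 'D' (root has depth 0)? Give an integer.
Path from root to D: B -> D
Depth = number of edges = 1

Answer: 1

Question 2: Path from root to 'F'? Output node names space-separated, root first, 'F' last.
Walk down from root: B -> F

Answer: B F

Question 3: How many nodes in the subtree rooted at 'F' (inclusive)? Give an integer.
Subtree rooted at F contains: C, E, F, G
Count = 4

Answer: 4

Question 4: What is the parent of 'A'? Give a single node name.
Answer: D

Derivation:
Scan adjacency: A appears as child of D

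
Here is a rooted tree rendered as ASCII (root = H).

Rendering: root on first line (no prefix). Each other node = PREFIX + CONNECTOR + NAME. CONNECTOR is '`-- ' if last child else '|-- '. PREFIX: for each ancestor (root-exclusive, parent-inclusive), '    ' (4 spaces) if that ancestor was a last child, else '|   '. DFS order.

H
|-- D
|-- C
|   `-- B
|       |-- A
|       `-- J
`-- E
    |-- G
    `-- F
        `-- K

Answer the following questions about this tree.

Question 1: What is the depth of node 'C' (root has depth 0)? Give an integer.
Path from root to C: H -> C
Depth = number of edges = 1

Answer: 1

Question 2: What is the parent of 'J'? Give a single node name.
Answer: B

Derivation:
Scan adjacency: J appears as child of B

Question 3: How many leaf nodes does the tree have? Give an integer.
Leaves (nodes with no children): A, D, G, J, K

Answer: 5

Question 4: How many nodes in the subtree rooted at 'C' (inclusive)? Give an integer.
Subtree rooted at C contains: A, B, C, J
Count = 4

Answer: 4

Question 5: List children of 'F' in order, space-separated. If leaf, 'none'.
Answer: K

Derivation:
Node F's children (from adjacency): K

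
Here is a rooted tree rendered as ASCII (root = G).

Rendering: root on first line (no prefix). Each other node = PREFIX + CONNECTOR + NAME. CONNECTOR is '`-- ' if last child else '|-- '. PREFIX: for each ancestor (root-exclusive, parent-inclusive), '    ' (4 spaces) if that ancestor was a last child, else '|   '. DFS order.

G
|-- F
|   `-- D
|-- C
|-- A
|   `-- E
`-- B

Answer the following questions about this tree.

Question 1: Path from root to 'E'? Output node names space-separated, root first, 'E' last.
Walk down from root: G -> A -> E

Answer: G A E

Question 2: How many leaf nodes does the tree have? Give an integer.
Answer: 4

Derivation:
Leaves (nodes with no children): B, C, D, E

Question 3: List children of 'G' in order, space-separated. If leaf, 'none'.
Node G's children (from adjacency): F, C, A, B

Answer: F C A B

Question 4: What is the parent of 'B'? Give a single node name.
Answer: G

Derivation:
Scan adjacency: B appears as child of G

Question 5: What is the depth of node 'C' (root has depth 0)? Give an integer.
Answer: 1

Derivation:
Path from root to C: G -> C
Depth = number of edges = 1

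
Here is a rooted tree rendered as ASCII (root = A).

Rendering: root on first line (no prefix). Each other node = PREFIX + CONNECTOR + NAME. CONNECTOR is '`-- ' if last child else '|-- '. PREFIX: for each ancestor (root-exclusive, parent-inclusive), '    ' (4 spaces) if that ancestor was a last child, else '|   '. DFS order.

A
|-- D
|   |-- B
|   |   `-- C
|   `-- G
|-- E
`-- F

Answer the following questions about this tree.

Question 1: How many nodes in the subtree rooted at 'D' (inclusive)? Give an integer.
Subtree rooted at D contains: B, C, D, G
Count = 4

Answer: 4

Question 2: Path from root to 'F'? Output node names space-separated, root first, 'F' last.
Answer: A F

Derivation:
Walk down from root: A -> F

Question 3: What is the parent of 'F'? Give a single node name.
Scan adjacency: F appears as child of A

Answer: A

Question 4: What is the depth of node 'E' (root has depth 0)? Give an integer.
Answer: 1

Derivation:
Path from root to E: A -> E
Depth = number of edges = 1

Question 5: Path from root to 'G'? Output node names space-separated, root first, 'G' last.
Walk down from root: A -> D -> G

Answer: A D G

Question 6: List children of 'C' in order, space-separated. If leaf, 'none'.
Answer: none

Derivation:
Node C's children (from adjacency): (leaf)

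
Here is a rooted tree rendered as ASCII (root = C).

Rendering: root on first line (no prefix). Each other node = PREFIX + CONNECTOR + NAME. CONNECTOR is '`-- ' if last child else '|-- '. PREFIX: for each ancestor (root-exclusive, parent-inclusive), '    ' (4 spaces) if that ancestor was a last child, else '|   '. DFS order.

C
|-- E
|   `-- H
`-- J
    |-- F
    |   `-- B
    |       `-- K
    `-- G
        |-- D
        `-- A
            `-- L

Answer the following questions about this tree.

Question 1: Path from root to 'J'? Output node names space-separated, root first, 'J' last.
Answer: C J

Derivation:
Walk down from root: C -> J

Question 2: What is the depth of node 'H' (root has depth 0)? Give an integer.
Answer: 2

Derivation:
Path from root to H: C -> E -> H
Depth = number of edges = 2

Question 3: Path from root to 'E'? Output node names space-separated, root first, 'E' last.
Answer: C E

Derivation:
Walk down from root: C -> E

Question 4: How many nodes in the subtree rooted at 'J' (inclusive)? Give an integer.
Subtree rooted at J contains: A, B, D, F, G, J, K, L
Count = 8

Answer: 8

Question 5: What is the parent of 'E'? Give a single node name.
Answer: C

Derivation:
Scan adjacency: E appears as child of C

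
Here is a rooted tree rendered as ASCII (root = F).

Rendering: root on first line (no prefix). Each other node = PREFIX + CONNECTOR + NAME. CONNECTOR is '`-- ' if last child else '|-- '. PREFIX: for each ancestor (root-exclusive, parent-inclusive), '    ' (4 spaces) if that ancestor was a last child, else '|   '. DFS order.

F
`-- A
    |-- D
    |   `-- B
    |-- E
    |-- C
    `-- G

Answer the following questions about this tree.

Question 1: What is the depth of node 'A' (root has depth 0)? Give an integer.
Answer: 1

Derivation:
Path from root to A: F -> A
Depth = number of edges = 1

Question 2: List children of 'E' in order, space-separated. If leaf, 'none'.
Node E's children (from adjacency): (leaf)

Answer: none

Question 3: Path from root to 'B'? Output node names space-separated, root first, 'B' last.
Walk down from root: F -> A -> D -> B

Answer: F A D B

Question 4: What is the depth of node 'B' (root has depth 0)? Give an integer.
Answer: 3

Derivation:
Path from root to B: F -> A -> D -> B
Depth = number of edges = 3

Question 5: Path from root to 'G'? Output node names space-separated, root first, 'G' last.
Answer: F A G

Derivation:
Walk down from root: F -> A -> G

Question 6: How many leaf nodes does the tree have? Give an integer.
Leaves (nodes with no children): B, C, E, G

Answer: 4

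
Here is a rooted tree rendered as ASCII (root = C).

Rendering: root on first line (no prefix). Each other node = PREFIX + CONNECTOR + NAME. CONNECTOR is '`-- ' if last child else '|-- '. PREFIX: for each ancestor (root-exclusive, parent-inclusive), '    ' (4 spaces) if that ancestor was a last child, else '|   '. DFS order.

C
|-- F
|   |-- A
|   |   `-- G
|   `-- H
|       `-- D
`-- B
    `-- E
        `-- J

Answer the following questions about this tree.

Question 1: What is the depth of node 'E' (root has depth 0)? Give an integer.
Path from root to E: C -> B -> E
Depth = number of edges = 2

Answer: 2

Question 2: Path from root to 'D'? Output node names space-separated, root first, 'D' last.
Answer: C F H D

Derivation:
Walk down from root: C -> F -> H -> D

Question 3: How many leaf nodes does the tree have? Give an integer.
Answer: 3

Derivation:
Leaves (nodes with no children): D, G, J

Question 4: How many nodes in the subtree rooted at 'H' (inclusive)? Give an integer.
Subtree rooted at H contains: D, H
Count = 2

Answer: 2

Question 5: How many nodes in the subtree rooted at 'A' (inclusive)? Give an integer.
Subtree rooted at A contains: A, G
Count = 2

Answer: 2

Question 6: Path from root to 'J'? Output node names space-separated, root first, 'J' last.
Walk down from root: C -> B -> E -> J

Answer: C B E J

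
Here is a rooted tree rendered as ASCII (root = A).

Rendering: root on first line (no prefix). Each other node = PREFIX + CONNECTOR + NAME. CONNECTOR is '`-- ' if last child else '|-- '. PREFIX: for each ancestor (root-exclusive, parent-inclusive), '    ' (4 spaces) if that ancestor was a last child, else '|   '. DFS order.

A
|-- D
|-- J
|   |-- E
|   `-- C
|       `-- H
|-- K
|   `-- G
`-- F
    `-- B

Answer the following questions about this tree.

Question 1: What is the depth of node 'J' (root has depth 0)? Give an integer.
Path from root to J: A -> J
Depth = number of edges = 1

Answer: 1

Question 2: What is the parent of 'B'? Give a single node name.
Answer: F

Derivation:
Scan adjacency: B appears as child of F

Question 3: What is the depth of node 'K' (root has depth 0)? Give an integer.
Path from root to K: A -> K
Depth = number of edges = 1

Answer: 1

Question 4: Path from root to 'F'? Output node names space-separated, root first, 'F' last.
Answer: A F

Derivation:
Walk down from root: A -> F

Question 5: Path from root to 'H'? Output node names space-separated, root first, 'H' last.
Answer: A J C H

Derivation:
Walk down from root: A -> J -> C -> H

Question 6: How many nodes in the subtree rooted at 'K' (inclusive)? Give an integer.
Answer: 2

Derivation:
Subtree rooted at K contains: G, K
Count = 2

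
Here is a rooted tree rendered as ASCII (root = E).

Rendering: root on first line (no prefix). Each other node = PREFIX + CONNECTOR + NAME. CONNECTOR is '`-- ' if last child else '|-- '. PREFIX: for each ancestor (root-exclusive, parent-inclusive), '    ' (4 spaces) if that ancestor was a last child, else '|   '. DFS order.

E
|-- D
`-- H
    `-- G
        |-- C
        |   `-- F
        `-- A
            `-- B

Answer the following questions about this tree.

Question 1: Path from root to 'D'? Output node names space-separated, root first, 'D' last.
Answer: E D

Derivation:
Walk down from root: E -> D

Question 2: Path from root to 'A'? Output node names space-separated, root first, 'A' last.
Answer: E H G A

Derivation:
Walk down from root: E -> H -> G -> A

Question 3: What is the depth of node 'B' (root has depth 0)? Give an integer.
Answer: 4

Derivation:
Path from root to B: E -> H -> G -> A -> B
Depth = number of edges = 4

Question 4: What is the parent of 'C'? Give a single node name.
Answer: G

Derivation:
Scan adjacency: C appears as child of G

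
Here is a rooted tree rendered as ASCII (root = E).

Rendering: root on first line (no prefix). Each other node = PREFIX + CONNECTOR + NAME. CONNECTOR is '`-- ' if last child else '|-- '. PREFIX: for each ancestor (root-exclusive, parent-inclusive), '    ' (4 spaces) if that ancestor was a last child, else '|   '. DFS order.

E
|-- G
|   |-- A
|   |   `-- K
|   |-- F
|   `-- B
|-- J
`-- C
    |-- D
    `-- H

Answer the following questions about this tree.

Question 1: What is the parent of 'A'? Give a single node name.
Scan adjacency: A appears as child of G

Answer: G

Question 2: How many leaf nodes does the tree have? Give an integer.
Leaves (nodes with no children): B, D, F, H, J, K

Answer: 6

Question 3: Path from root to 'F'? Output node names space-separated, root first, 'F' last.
Answer: E G F

Derivation:
Walk down from root: E -> G -> F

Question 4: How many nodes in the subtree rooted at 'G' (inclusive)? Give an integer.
Answer: 5

Derivation:
Subtree rooted at G contains: A, B, F, G, K
Count = 5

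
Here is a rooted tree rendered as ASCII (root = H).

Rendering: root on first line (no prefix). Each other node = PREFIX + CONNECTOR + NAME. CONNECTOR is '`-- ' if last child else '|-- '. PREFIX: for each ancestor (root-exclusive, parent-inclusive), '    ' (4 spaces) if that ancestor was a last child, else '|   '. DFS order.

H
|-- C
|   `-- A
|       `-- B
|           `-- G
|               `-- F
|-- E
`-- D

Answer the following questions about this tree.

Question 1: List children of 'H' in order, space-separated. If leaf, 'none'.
Node H's children (from adjacency): C, E, D

Answer: C E D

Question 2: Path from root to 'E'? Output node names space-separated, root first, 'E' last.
Walk down from root: H -> E

Answer: H E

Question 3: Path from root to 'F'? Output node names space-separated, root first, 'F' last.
Answer: H C A B G F

Derivation:
Walk down from root: H -> C -> A -> B -> G -> F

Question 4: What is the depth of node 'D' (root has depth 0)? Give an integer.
Path from root to D: H -> D
Depth = number of edges = 1

Answer: 1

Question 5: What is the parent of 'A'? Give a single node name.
Answer: C

Derivation:
Scan adjacency: A appears as child of C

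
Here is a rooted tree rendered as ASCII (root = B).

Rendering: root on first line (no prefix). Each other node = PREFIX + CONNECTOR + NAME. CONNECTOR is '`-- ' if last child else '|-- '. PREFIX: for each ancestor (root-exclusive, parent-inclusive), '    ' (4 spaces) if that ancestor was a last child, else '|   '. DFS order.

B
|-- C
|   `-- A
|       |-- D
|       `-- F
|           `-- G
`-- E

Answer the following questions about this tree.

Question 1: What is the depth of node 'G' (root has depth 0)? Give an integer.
Answer: 4

Derivation:
Path from root to G: B -> C -> A -> F -> G
Depth = number of edges = 4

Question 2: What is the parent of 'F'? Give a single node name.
Answer: A

Derivation:
Scan adjacency: F appears as child of A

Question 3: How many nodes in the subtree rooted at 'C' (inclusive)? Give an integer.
Answer: 5

Derivation:
Subtree rooted at C contains: A, C, D, F, G
Count = 5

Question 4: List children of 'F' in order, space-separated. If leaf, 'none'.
Node F's children (from adjacency): G

Answer: G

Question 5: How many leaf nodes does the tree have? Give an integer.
Leaves (nodes with no children): D, E, G

Answer: 3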